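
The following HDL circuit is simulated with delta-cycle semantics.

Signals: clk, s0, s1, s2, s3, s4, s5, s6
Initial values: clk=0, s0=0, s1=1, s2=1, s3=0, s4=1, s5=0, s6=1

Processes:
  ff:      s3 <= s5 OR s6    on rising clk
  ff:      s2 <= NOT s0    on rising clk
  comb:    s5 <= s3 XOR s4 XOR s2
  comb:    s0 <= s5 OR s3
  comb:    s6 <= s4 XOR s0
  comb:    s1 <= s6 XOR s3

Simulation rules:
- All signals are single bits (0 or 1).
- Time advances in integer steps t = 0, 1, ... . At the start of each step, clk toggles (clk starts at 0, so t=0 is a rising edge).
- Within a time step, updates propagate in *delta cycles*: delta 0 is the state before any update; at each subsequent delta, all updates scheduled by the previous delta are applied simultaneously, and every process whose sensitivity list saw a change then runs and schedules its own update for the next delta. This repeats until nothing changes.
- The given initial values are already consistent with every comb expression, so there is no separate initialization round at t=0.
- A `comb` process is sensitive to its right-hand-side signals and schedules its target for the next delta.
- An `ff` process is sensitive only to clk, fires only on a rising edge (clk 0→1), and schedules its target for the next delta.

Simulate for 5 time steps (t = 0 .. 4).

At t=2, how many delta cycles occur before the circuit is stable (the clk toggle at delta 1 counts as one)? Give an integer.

3

[bits: s3,s2,s6,s1,s5,s4,s0,clk]
t=0: Δ0=01110100 Δ1=01110101 Δ2=11110101 Δ3=11101111 Δ4=11001111 Δ5=11011111 | 5Δ
t=1: Δ0=11011111 Δ1=11011110 | 1Δ
t=2: Δ0=11011110 Δ1=11011111 Δ2=10011111 Δ3=10010111 | 3Δ
t=3: Δ0=10010111 Δ1=10010110 | 1Δ
t=4: Δ0=10010110 Δ1=10010111 Δ2=00010111 Δ3=00001101 Δ4=00101111 Δ5=00011111 Δ6=00001111 | 6Δ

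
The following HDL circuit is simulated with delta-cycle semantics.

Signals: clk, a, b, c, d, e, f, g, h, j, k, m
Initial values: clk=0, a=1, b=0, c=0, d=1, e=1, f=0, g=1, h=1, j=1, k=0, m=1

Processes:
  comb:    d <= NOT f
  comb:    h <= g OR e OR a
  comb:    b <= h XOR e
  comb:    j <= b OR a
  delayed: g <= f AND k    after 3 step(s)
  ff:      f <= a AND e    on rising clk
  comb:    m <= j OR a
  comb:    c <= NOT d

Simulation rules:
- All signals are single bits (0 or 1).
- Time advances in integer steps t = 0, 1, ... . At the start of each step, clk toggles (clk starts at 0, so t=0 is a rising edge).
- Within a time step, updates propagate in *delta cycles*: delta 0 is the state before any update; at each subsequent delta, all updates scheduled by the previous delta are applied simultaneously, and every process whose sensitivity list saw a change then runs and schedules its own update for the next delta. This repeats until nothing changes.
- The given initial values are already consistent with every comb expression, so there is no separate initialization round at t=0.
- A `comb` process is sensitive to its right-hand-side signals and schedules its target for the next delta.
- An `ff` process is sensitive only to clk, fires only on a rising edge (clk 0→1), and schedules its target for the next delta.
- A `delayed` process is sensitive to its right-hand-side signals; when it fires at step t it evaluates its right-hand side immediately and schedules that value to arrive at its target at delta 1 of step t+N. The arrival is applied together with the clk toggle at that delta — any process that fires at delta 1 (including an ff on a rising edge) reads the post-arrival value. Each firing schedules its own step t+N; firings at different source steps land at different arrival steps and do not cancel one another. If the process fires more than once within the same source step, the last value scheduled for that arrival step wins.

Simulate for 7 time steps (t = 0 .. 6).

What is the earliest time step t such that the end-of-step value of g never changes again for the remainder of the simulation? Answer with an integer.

3

[bits: f,d,a,h,b,m,j,e,clk,g,c,k]
t=0: Δ0=011101110100 Δ1=011101111100 Δ2=111101111100 Δ3=101101111100 Δ4=101101111110 | 4Δ
t=1: Δ0=101101111110 Δ1=101101110110 | 1Δ
t=2: Δ0=101101110110 Δ1=101101111110 | 1Δ
t=3: Δ0=101101111110 Δ1=101101110010 | 1Δ
t=4: Δ0=101101110010 Δ1=101101111010 | 1Δ
t=5: Δ0=101101111010 Δ1=101101110010 | 1Δ
t=6: Δ0=101101110010 Δ1=101101111010 | 1Δ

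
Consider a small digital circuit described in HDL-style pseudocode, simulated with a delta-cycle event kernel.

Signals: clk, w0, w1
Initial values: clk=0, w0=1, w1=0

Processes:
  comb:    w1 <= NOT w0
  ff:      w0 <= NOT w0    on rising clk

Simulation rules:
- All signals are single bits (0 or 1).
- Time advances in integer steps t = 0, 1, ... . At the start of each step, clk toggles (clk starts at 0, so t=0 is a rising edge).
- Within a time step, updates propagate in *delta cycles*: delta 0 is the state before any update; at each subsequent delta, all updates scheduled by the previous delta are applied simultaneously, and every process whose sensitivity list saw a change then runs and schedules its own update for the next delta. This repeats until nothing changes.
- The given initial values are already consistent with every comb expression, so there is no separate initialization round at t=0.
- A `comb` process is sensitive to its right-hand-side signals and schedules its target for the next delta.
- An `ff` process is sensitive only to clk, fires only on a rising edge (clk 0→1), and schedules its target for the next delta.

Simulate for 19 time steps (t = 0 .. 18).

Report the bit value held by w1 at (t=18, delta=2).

[bits: w1,w0,clk]
t=0: Δ0=010 Δ1=011 Δ2=001 Δ3=101 | 3Δ
t=1: Δ0=101 Δ1=100 | 1Δ
t=2: Δ0=100 Δ1=101 Δ2=111 Δ3=011 | 3Δ
t=3: Δ0=011 Δ1=010 | 1Δ
t=4: Δ0=010 Δ1=011 Δ2=001 Δ3=101 | 3Δ
t=5: Δ0=101 Δ1=100 | 1Δ
t=6: Δ0=100 Δ1=101 Δ2=111 Δ3=011 | 3Δ
t=7: Δ0=011 Δ1=010 | 1Δ
t=8: Δ0=010 Δ1=011 Δ2=001 Δ3=101 | 3Δ
t=9: Δ0=101 Δ1=100 | 1Δ
t=10: Δ0=100 Δ1=101 Δ2=111 Δ3=011 | 3Δ
t=11: Δ0=011 Δ1=010 | 1Δ
t=12: Δ0=010 Δ1=011 Δ2=001 Δ3=101 | 3Δ
t=13: Δ0=101 Δ1=100 | 1Δ
t=14: Δ0=100 Δ1=101 Δ2=111 Δ3=011 | 3Δ
t=15: Δ0=011 Δ1=010 | 1Δ
t=16: Δ0=010 Δ1=011 Δ2=001 Δ3=101 | 3Δ
t=17: Δ0=101 Δ1=100 | 1Δ
t=18: Δ0=100 Δ1=101 Δ2=111 Δ3=011 | 3Δ

1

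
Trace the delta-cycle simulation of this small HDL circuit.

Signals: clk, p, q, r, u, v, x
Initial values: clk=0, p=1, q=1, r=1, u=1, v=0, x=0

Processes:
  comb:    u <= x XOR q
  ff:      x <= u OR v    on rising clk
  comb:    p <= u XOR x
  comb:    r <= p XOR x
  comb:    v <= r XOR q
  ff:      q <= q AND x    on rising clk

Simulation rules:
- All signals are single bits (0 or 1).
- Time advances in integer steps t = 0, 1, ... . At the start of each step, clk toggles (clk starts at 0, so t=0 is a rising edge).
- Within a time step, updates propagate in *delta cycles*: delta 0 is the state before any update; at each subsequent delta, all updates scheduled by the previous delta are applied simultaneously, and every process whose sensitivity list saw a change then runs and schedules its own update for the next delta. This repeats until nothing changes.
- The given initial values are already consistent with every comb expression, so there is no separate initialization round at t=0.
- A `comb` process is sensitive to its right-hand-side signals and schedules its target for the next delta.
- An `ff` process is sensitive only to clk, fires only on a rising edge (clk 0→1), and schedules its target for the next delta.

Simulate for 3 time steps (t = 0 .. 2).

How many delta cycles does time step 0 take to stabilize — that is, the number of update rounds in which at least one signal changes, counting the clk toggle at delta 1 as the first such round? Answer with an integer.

5

t=0 Δ0: q=1 x=0 u=1 clk=0 v=0 p=1 r=1
  Δ1: clk:0→1
  Δ2: q:1→0, x:0→1
  Δ3: v:0→1, p:1→0, r:1→0
  Δ4: v:1→0, r:0→1
  Δ5: v:0→1
  (5Δ to stable)
t=1 Δ0: q=0 x=1 u=1 clk=1 v=1 p=0 r=1
  Δ1: clk:1→0
  (1Δ to stable)
t=2 Δ0: q=0 x=1 u=1 clk=0 v=1 p=0 r=1
  Δ1: clk:0→1
  (1Δ to stable)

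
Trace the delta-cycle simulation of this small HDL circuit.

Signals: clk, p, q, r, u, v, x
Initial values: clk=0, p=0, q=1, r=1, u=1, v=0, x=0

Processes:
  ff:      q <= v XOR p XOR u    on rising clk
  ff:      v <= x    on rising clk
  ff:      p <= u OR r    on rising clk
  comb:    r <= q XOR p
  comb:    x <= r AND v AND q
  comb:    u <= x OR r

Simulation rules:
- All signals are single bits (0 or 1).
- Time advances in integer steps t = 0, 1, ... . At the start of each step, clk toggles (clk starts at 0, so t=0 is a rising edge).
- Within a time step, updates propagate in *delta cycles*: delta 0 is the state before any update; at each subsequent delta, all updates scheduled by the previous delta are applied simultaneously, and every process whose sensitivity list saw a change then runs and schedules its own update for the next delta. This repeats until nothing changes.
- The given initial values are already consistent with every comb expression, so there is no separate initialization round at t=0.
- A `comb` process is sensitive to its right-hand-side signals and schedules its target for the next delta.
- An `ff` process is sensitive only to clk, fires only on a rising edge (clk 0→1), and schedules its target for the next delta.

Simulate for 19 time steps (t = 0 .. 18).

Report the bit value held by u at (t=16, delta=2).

t=0 Δ0: r=1 p=0 clk=0 u=1 x=0 v=0 q=1
  Δ1: clk:0→1
  Δ2: p:0→1
  Δ3: r:1→0
  Δ4: u:1→0
  (4Δ to stable)
t=1 Δ0: r=0 p=1 clk=1 u=0 x=0 v=0 q=1
  Δ1: clk:1→0
  (1Δ to stable)
t=2 Δ0: r=0 p=1 clk=0 u=0 x=0 v=0 q=1
  Δ1: clk:0→1
  Δ2: p:1→0
  Δ3: r:0→1
  Δ4: u:0→1
  (4Δ to stable)
t=3 Δ0: r=1 p=0 clk=1 u=1 x=0 v=0 q=1
  Δ1: clk:1→0
  (1Δ to stable)
t=4 Δ0: r=1 p=0 clk=0 u=1 x=0 v=0 q=1
  Δ1: clk:0→1
  Δ2: p:0→1
  Δ3: r:1→0
  Δ4: u:1→0
  (4Δ to stable)
t=5 Δ0: r=0 p=1 clk=1 u=0 x=0 v=0 q=1
  Δ1: clk:1→0
  (1Δ to stable)
t=6 Δ0: r=0 p=1 clk=0 u=0 x=0 v=0 q=1
  Δ1: clk:0→1
  Δ2: p:1→0
  Δ3: r:0→1
  Δ4: u:0→1
  (4Δ to stable)
t=7 Δ0: r=1 p=0 clk=1 u=1 x=0 v=0 q=1
  Δ1: clk:1→0
  (1Δ to stable)
t=8 Δ0: r=1 p=0 clk=0 u=1 x=0 v=0 q=1
  Δ1: clk:0→1
  Δ2: p:0→1
  Δ3: r:1→0
  Δ4: u:1→0
  (4Δ to stable)
t=9 Δ0: r=0 p=1 clk=1 u=0 x=0 v=0 q=1
  Δ1: clk:1→0
  (1Δ to stable)
t=10 Δ0: r=0 p=1 clk=0 u=0 x=0 v=0 q=1
  Δ1: clk:0→1
  Δ2: p:1→0
  Δ3: r:0→1
  Δ4: u:0→1
  (4Δ to stable)
t=11 Δ0: r=1 p=0 clk=1 u=1 x=0 v=0 q=1
  Δ1: clk:1→0
  (1Δ to stable)
t=12 Δ0: r=1 p=0 clk=0 u=1 x=0 v=0 q=1
  Δ1: clk:0→1
  Δ2: p:0→1
  Δ3: r:1→0
  Δ4: u:1→0
  (4Δ to stable)
t=13 Δ0: r=0 p=1 clk=1 u=0 x=0 v=0 q=1
  Δ1: clk:1→0
  (1Δ to stable)
t=14 Δ0: r=0 p=1 clk=0 u=0 x=0 v=0 q=1
  Δ1: clk:0→1
  Δ2: p:1→0
  Δ3: r:0→1
  Δ4: u:0→1
  (4Δ to stable)
t=15 Δ0: r=1 p=0 clk=1 u=1 x=0 v=0 q=1
  Δ1: clk:1→0
  (1Δ to stable)
t=16 Δ0: r=1 p=0 clk=0 u=1 x=0 v=0 q=1
  Δ1: clk:0→1
  Δ2: p:0→1
  Δ3: r:1→0
  Δ4: u:1→0
  (4Δ to stable)
t=17 Δ0: r=0 p=1 clk=1 u=0 x=0 v=0 q=1
  Δ1: clk:1→0
  (1Δ to stable)
t=18 Δ0: r=0 p=1 clk=0 u=0 x=0 v=0 q=1
  Δ1: clk:0→1
  Δ2: p:1→0
  Δ3: r:0→1
  Δ4: u:0→1
  (4Δ to stable)

1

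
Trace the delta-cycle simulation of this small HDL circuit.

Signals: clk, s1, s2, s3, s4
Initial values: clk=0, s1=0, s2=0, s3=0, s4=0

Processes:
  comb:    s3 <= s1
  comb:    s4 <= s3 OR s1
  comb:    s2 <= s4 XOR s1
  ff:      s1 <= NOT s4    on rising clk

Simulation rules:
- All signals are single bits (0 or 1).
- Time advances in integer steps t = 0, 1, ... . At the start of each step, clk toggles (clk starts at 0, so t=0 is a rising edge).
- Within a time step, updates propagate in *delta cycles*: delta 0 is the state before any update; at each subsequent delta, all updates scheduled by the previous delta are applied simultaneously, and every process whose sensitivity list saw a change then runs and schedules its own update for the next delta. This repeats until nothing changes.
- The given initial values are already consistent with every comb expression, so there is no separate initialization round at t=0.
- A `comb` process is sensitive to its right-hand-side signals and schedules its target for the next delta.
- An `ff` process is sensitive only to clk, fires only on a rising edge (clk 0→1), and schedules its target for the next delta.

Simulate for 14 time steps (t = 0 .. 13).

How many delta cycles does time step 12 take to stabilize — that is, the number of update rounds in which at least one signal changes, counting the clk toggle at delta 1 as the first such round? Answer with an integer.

[bits: s4,clk,s3,s2,s1]
t=0: Δ0=00000 Δ1=01000 Δ2=01001 Δ3=11111 Δ4=11101 | 4Δ
t=1: Δ0=11101 Δ1=10101 | 1Δ
t=2: Δ0=10101 Δ1=11101 Δ2=11100 Δ3=11010 Δ4=01010 Δ5=01000 | 5Δ
t=3: Δ0=01000 Δ1=00000 | 1Δ
t=4: Δ0=00000 Δ1=01000 Δ2=01001 Δ3=11111 Δ4=11101 | 4Δ
t=5: Δ0=11101 Δ1=10101 | 1Δ
t=6: Δ0=10101 Δ1=11101 Δ2=11100 Δ3=11010 Δ4=01010 Δ5=01000 | 5Δ
t=7: Δ0=01000 Δ1=00000 | 1Δ
t=8: Δ0=00000 Δ1=01000 Δ2=01001 Δ3=11111 Δ4=11101 | 4Δ
t=9: Δ0=11101 Δ1=10101 | 1Δ
t=10: Δ0=10101 Δ1=11101 Δ2=11100 Δ3=11010 Δ4=01010 Δ5=01000 | 5Δ
t=11: Δ0=01000 Δ1=00000 | 1Δ
t=12: Δ0=00000 Δ1=01000 Δ2=01001 Δ3=11111 Δ4=11101 | 4Δ
t=13: Δ0=11101 Δ1=10101 | 1Δ

4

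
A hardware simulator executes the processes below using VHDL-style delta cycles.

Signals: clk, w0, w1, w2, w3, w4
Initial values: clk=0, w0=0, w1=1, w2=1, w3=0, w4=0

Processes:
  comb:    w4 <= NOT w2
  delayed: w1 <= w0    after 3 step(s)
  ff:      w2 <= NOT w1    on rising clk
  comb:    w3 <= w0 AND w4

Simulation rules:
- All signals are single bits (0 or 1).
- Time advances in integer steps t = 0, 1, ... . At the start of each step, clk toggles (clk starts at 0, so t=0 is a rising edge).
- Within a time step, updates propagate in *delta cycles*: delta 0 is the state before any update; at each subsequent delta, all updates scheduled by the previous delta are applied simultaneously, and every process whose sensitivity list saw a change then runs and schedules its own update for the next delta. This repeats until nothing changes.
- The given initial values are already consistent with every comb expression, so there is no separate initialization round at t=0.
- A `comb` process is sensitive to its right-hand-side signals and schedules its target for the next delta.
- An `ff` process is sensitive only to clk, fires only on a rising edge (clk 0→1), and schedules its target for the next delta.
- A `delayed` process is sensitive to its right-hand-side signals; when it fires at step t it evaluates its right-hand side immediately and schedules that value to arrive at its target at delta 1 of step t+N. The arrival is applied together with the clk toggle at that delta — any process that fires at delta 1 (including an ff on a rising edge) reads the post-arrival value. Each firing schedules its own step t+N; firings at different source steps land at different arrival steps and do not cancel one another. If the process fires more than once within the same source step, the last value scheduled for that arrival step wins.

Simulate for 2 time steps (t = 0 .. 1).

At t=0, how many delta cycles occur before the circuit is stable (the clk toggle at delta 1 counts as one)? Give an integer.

3

t0.Δ0 w1=1 w4=0 clk=0 w2=1 w3=0 w0=0
t0.Δ1 w1=1 w4=0 clk=1 w2=1 w3=0 w0=0
t0.Δ2 w1=1 w4=0 clk=1 w2=0 w3=0 w0=0
t0.Δ3 w1=1 w4=1 clk=1 w2=0 w3=0 w0=0
t1.Δ0 w1=1 w4=1 clk=1 w2=0 w3=0 w0=0
t1.Δ1 w1=1 w4=1 clk=0 w2=0 w3=0 w0=0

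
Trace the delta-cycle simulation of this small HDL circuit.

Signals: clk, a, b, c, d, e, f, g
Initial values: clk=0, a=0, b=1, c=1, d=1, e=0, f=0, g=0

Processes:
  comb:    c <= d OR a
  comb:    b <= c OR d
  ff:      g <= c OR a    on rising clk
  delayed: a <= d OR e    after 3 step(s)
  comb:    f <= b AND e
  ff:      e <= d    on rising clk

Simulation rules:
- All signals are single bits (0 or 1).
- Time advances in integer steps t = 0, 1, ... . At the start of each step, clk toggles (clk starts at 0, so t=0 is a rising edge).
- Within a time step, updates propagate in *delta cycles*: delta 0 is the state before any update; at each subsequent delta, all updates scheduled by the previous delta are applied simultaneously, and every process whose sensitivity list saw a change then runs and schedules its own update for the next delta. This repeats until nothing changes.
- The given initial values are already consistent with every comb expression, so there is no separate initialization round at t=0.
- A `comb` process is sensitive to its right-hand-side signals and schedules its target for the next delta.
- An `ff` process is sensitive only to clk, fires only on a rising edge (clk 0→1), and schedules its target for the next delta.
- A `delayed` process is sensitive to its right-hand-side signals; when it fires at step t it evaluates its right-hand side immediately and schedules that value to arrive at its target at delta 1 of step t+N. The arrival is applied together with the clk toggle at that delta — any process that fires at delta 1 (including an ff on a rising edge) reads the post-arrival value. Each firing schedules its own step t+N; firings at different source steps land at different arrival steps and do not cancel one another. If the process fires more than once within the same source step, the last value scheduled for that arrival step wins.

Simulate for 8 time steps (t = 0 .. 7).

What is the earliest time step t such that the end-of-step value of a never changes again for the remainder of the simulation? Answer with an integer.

t=0 Δ0: clk=0 f=0 d=1 e=0 g=0 b=1 a=0 c=1
  Δ1: clk:0→1
  Δ2: e:0→1, g:0→1
  Δ3: f:0→1
  (3Δ to stable)
t=1 Δ0: clk=1 f=1 d=1 e=1 g=1 b=1 a=0 c=1
  Δ1: clk:1→0
  (1Δ to stable)
t=2 Δ0: clk=0 f=1 d=1 e=1 g=1 b=1 a=0 c=1
  Δ1: clk:0→1
  (1Δ to stable)
t=3 Δ0: clk=1 f=1 d=1 e=1 g=1 b=1 a=0 c=1
  Δ1: clk:1→0, a:0→1
  (1Δ to stable)
t=4 Δ0: clk=0 f=1 d=1 e=1 g=1 b=1 a=1 c=1
  Δ1: clk:0→1
  (1Δ to stable)
t=5 Δ0: clk=1 f=1 d=1 e=1 g=1 b=1 a=1 c=1
  Δ1: clk:1→0
  (1Δ to stable)
t=6 Δ0: clk=0 f=1 d=1 e=1 g=1 b=1 a=1 c=1
  Δ1: clk:0→1
  (1Δ to stable)
t=7 Δ0: clk=1 f=1 d=1 e=1 g=1 b=1 a=1 c=1
  Δ1: clk:1→0
  (1Δ to stable)

3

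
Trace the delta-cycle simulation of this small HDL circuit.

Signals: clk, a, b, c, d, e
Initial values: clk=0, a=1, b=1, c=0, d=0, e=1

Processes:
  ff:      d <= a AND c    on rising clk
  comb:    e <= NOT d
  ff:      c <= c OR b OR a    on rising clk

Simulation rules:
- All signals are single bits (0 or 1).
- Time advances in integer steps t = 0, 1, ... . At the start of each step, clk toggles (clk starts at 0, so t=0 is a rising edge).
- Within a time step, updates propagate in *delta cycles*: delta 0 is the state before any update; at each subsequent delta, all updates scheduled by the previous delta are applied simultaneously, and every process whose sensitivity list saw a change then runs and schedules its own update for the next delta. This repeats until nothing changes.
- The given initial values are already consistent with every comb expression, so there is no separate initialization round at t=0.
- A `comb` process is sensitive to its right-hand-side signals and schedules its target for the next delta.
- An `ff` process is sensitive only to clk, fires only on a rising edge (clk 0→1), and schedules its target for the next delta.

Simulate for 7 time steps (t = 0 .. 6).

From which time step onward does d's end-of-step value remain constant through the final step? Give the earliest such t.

2

t0.Δ0 clk=0 b=1 e=1 a=1 c=0 d=0
t0.Δ1 clk=1 b=1 e=1 a=1 c=0 d=0
t0.Δ2 clk=1 b=1 e=1 a=1 c=1 d=0
t1.Δ0 clk=1 b=1 e=1 a=1 c=1 d=0
t1.Δ1 clk=0 b=1 e=1 a=1 c=1 d=0
t2.Δ0 clk=0 b=1 e=1 a=1 c=1 d=0
t2.Δ1 clk=1 b=1 e=1 a=1 c=1 d=0
t2.Δ2 clk=1 b=1 e=1 a=1 c=1 d=1
t2.Δ3 clk=1 b=1 e=0 a=1 c=1 d=1
t3.Δ0 clk=1 b=1 e=0 a=1 c=1 d=1
t3.Δ1 clk=0 b=1 e=0 a=1 c=1 d=1
t4.Δ0 clk=0 b=1 e=0 a=1 c=1 d=1
t4.Δ1 clk=1 b=1 e=0 a=1 c=1 d=1
t5.Δ0 clk=1 b=1 e=0 a=1 c=1 d=1
t5.Δ1 clk=0 b=1 e=0 a=1 c=1 d=1
t6.Δ0 clk=0 b=1 e=0 a=1 c=1 d=1
t6.Δ1 clk=1 b=1 e=0 a=1 c=1 d=1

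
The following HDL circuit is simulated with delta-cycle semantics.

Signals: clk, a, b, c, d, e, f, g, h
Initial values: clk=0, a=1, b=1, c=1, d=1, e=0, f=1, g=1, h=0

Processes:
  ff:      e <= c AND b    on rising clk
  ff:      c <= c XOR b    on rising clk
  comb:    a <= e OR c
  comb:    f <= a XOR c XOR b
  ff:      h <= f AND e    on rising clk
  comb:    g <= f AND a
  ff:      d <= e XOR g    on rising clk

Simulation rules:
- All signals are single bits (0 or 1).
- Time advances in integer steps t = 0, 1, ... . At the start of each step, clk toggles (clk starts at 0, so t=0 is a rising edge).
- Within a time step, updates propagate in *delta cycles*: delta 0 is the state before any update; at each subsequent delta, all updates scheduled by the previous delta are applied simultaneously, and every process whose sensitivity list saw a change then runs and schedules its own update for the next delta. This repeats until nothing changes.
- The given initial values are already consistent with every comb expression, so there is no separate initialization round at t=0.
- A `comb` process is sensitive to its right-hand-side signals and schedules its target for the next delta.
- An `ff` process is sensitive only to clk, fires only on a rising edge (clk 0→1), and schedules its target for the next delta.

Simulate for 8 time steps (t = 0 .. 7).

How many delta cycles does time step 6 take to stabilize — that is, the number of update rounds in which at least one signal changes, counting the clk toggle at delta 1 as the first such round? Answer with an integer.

4

[bits: b,h,c,f,d,a,clk,g,e]
t=0: Δ0=101111010 Δ1=101111110 Δ2=100111111 Δ3=100011111 Δ4=100011101 | 4Δ
t=1: Δ0=100011101 Δ1=100011001 | 1Δ
t=2: Δ0=100011001 Δ1=100011101 Δ2=101011100 Δ3=101111100 Δ4=101111110 | 4Δ
t=3: Δ0=101111110 Δ1=101111010 | 1Δ
t=4: Δ0=101111010 Δ1=101111110 Δ2=100111111 Δ3=100011111 Δ4=100011101 | 4Δ
t=5: Δ0=100011101 Δ1=100011001 | 1Δ
t=6: Δ0=100011001 Δ1=100011101 Δ2=101011100 Δ3=101111100 Δ4=101111110 | 4Δ
t=7: Δ0=101111110 Δ1=101111010 | 1Δ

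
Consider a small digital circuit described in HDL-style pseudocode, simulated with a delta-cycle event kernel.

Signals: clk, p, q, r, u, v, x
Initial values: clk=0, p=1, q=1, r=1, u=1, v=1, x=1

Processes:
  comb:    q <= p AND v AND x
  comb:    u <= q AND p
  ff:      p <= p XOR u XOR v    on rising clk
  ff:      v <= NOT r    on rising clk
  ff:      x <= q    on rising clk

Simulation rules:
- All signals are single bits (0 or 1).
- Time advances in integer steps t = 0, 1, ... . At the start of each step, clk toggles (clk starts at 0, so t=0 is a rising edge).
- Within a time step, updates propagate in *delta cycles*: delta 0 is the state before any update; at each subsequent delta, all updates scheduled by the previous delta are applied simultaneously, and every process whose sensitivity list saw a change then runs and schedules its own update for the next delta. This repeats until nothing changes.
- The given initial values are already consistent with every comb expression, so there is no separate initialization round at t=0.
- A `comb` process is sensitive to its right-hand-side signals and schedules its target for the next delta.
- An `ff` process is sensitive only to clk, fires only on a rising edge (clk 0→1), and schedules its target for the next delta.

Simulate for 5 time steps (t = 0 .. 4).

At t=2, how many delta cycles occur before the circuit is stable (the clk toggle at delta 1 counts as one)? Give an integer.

2

t=0 Δ0: clk=0 u=1 q=1 x=1 p=1 r=1 v=1
  Δ1: clk:0→1
  Δ2: v:1→0
  Δ3: q:1→0
  Δ4: u:1→0
  (4Δ to stable)
t=1 Δ0: clk=1 u=0 q=0 x=1 p=1 r=1 v=0
  Δ1: clk:1→0
  (1Δ to stable)
t=2 Δ0: clk=0 u=0 q=0 x=1 p=1 r=1 v=0
  Δ1: clk:0→1
  Δ2: x:1→0
  (2Δ to stable)
t=3 Δ0: clk=1 u=0 q=0 x=0 p=1 r=1 v=0
  Δ1: clk:1→0
  (1Δ to stable)
t=4 Δ0: clk=0 u=0 q=0 x=0 p=1 r=1 v=0
  Δ1: clk:0→1
  (1Δ to stable)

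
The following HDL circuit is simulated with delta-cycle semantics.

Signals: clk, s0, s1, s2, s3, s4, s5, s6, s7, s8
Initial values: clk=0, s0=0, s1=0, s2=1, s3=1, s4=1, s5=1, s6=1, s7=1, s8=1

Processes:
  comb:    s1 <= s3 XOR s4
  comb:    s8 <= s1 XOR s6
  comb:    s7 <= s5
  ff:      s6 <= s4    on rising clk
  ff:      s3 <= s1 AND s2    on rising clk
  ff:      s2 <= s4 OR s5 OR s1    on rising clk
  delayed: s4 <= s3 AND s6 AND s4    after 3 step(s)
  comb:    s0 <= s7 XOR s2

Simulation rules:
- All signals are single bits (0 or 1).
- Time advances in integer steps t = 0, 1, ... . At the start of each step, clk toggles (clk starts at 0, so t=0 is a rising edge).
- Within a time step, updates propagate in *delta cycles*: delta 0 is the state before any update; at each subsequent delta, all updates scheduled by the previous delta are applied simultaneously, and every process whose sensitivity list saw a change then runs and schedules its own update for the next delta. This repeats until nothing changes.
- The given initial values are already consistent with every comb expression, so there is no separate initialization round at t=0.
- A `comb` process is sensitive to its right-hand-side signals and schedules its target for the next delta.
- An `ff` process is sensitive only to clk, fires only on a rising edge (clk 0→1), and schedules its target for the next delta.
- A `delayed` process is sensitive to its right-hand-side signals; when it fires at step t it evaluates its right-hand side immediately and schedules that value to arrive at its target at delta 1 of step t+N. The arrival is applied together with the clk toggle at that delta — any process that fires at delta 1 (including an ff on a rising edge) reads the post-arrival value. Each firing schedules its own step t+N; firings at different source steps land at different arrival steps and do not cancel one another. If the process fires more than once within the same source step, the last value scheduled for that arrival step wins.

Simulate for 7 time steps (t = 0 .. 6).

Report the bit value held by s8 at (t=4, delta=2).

[bits: s7,s4,s1,s8,s5,s3,s2,clk,s0,s6]
t=0: Δ0=1101111001 Δ1=1101111101 Δ2=1101101101 Δ3=1111101101 Δ4=1110101101 | 4Δ
t=1: Δ0=1110101101 Δ1=1110101001 | 1Δ
t=2: Δ0=1110101001 Δ1=1110101101 Δ2=1110111101 Δ3=1100111101 Δ4=1101111101 | 4Δ
t=3: Δ0=1101111101 Δ1=1001111001 Δ2=1011111001 Δ3=1010111001 | 3Δ
t=4: Δ0=1010111001 Δ1=1010111101 Δ2=1010111100 Δ3=1011111100 | 3Δ
t=5: Δ0=1011111100 Δ1=1111111000 Δ2=1101111000 Δ3=1100111000 | 3Δ
t=6: Δ0=1100111000 Δ1=1000111100 Δ2=1010101100 Δ3=1001101100 Δ4=1000101100 | 4Δ

0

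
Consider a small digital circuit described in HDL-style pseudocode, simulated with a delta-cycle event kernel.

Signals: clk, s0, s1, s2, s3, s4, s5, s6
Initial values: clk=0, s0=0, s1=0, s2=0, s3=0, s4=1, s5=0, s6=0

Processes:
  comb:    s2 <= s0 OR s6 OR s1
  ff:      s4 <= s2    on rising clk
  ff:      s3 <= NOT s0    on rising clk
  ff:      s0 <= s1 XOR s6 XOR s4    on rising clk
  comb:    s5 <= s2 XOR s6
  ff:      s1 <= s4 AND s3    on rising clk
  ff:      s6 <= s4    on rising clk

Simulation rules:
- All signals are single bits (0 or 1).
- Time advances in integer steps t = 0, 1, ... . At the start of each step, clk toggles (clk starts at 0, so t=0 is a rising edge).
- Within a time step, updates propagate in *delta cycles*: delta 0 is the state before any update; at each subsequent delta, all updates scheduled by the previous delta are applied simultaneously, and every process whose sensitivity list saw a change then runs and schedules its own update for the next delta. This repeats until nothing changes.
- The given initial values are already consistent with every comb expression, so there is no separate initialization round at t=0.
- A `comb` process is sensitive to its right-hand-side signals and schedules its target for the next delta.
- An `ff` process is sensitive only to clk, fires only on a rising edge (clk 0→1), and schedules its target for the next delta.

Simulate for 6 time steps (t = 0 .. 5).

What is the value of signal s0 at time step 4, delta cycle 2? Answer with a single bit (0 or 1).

t0.Δ0 clk=0 s6=0 s3=0 s0=0 s2=0 s5=0 s4=1 s1=0
t0.Δ1 clk=1 s6=0 s3=0 s0=0 s2=0 s5=0 s4=1 s1=0
t0.Δ2 clk=1 s6=1 s3=1 s0=1 s2=0 s5=0 s4=0 s1=0
t0.Δ3 clk=1 s6=1 s3=1 s0=1 s2=1 s5=1 s4=0 s1=0
t0.Δ4 clk=1 s6=1 s3=1 s0=1 s2=1 s5=0 s4=0 s1=0
t1.Δ0 clk=1 s6=1 s3=1 s0=1 s2=1 s5=0 s4=0 s1=0
t1.Δ1 clk=0 s6=1 s3=1 s0=1 s2=1 s5=0 s4=0 s1=0
t2.Δ0 clk=0 s6=1 s3=1 s0=1 s2=1 s5=0 s4=0 s1=0
t2.Δ1 clk=1 s6=1 s3=1 s0=1 s2=1 s5=0 s4=0 s1=0
t2.Δ2 clk=1 s6=0 s3=0 s0=1 s2=1 s5=0 s4=1 s1=0
t2.Δ3 clk=1 s6=0 s3=0 s0=1 s2=1 s5=1 s4=1 s1=0
t3.Δ0 clk=1 s6=0 s3=0 s0=1 s2=1 s5=1 s4=1 s1=0
t3.Δ1 clk=0 s6=0 s3=0 s0=1 s2=1 s5=1 s4=1 s1=0
t4.Δ0 clk=0 s6=0 s3=0 s0=1 s2=1 s5=1 s4=1 s1=0
t4.Δ1 clk=1 s6=0 s3=0 s0=1 s2=1 s5=1 s4=1 s1=0
t4.Δ2 clk=1 s6=1 s3=0 s0=1 s2=1 s5=1 s4=1 s1=0
t4.Δ3 clk=1 s6=1 s3=0 s0=1 s2=1 s5=0 s4=1 s1=0
t5.Δ0 clk=1 s6=1 s3=0 s0=1 s2=1 s5=0 s4=1 s1=0
t5.Δ1 clk=0 s6=1 s3=0 s0=1 s2=1 s5=0 s4=1 s1=0

1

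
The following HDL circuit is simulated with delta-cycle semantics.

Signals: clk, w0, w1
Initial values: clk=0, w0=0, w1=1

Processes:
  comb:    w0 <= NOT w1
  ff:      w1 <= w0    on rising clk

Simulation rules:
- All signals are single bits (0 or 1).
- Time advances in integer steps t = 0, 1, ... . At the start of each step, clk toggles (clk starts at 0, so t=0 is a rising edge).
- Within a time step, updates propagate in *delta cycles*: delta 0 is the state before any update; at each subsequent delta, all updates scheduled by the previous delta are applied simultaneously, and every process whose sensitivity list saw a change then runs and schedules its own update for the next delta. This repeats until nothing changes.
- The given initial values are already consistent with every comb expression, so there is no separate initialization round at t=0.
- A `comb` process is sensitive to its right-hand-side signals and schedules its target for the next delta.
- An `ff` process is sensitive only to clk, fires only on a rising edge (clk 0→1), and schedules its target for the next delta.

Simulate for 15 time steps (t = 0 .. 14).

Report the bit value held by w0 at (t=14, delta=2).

1

[bits: w0,clk,w1]
t=0: Δ0=001 Δ1=011 Δ2=010 Δ3=110 | 3Δ
t=1: Δ0=110 Δ1=100 | 1Δ
t=2: Δ0=100 Δ1=110 Δ2=111 Δ3=011 | 3Δ
t=3: Δ0=011 Δ1=001 | 1Δ
t=4: Δ0=001 Δ1=011 Δ2=010 Δ3=110 | 3Δ
t=5: Δ0=110 Δ1=100 | 1Δ
t=6: Δ0=100 Δ1=110 Δ2=111 Δ3=011 | 3Δ
t=7: Δ0=011 Δ1=001 | 1Δ
t=8: Δ0=001 Δ1=011 Δ2=010 Δ3=110 | 3Δ
t=9: Δ0=110 Δ1=100 | 1Δ
t=10: Δ0=100 Δ1=110 Δ2=111 Δ3=011 | 3Δ
t=11: Δ0=011 Δ1=001 | 1Δ
t=12: Δ0=001 Δ1=011 Δ2=010 Δ3=110 | 3Δ
t=13: Δ0=110 Δ1=100 | 1Δ
t=14: Δ0=100 Δ1=110 Δ2=111 Δ3=011 | 3Δ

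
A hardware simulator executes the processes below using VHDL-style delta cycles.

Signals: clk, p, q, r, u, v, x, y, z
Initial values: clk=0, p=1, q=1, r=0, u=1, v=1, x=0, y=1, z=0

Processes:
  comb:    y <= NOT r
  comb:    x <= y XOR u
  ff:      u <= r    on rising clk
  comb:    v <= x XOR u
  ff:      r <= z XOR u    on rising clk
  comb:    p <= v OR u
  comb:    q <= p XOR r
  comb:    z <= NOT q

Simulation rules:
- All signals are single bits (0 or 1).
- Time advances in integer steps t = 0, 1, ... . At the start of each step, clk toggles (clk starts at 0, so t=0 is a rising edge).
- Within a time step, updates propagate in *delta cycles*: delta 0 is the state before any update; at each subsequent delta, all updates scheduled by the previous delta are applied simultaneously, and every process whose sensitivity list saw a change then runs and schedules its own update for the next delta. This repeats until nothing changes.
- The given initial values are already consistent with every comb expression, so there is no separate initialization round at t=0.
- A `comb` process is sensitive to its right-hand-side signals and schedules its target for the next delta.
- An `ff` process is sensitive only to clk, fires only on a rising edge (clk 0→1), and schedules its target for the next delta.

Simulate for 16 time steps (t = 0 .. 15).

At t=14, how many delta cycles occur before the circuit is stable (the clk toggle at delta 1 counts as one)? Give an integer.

t0.Δ0 z=0 clk=0 r=0 x=0 y=1 q=1 u=1 v=1 p=1
t0.Δ1 z=0 clk=1 r=0 x=0 y=1 q=1 u=1 v=1 p=1
t0.Δ2 z=0 clk=1 r=1 x=0 y=1 q=1 u=0 v=1 p=1
t0.Δ3 z=0 clk=1 r=1 x=1 y=0 q=0 u=0 v=0 p=1
t0.Δ4 z=1 clk=1 r=1 x=0 y=0 q=0 u=0 v=1 p=0
t0.Δ5 z=1 clk=1 r=1 x=0 y=0 q=1 u=0 v=0 p=1
t0.Δ6 z=0 clk=1 r=1 x=0 y=0 q=0 u=0 v=0 p=0
t0.Δ7 z=1 clk=1 r=1 x=0 y=0 q=1 u=0 v=0 p=0
t0.Δ8 z=0 clk=1 r=1 x=0 y=0 q=1 u=0 v=0 p=0
t1.Δ0 z=0 clk=1 r=1 x=0 y=0 q=1 u=0 v=0 p=0
t1.Δ1 z=0 clk=0 r=1 x=0 y=0 q=1 u=0 v=0 p=0
t2.Δ0 z=0 clk=0 r=1 x=0 y=0 q=1 u=0 v=0 p=0
t2.Δ1 z=0 clk=1 r=1 x=0 y=0 q=1 u=0 v=0 p=0
t2.Δ2 z=0 clk=1 r=0 x=0 y=0 q=1 u=1 v=0 p=0
t2.Δ3 z=0 clk=1 r=0 x=1 y=1 q=0 u=1 v=1 p=1
t2.Δ4 z=1 clk=1 r=0 x=0 y=1 q=1 u=1 v=0 p=1
t2.Δ5 z=0 clk=1 r=0 x=0 y=1 q=1 u=1 v=1 p=1
t3.Δ0 z=0 clk=1 r=0 x=0 y=1 q=1 u=1 v=1 p=1
t3.Δ1 z=0 clk=0 r=0 x=0 y=1 q=1 u=1 v=1 p=1
t4.Δ0 z=0 clk=0 r=0 x=0 y=1 q=1 u=1 v=1 p=1
t4.Δ1 z=0 clk=1 r=0 x=0 y=1 q=1 u=1 v=1 p=1
t4.Δ2 z=0 clk=1 r=1 x=0 y=1 q=1 u=0 v=1 p=1
t4.Δ3 z=0 clk=1 r=1 x=1 y=0 q=0 u=0 v=0 p=1
t4.Δ4 z=1 clk=1 r=1 x=0 y=0 q=0 u=0 v=1 p=0
t4.Δ5 z=1 clk=1 r=1 x=0 y=0 q=1 u=0 v=0 p=1
t4.Δ6 z=0 clk=1 r=1 x=0 y=0 q=0 u=0 v=0 p=0
t4.Δ7 z=1 clk=1 r=1 x=0 y=0 q=1 u=0 v=0 p=0
t4.Δ8 z=0 clk=1 r=1 x=0 y=0 q=1 u=0 v=0 p=0
t5.Δ0 z=0 clk=1 r=1 x=0 y=0 q=1 u=0 v=0 p=0
t5.Δ1 z=0 clk=0 r=1 x=0 y=0 q=1 u=0 v=0 p=0
t6.Δ0 z=0 clk=0 r=1 x=0 y=0 q=1 u=0 v=0 p=0
t6.Δ1 z=0 clk=1 r=1 x=0 y=0 q=1 u=0 v=0 p=0
t6.Δ2 z=0 clk=1 r=0 x=0 y=0 q=1 u=1 v=0 p=0
t6.Δ3 z=0 clk=1 r=0 x=1 y=1 q=0 u=1 v=1 p=1
t6.Δ4 z=1 clk=1 r=0 x=0 y=1 q=1 u=1 v=0 p=1
t6.Δ5 z=0 clk=1 r=0 x=0 y=1 q=1 u=1 v=1 p=1
t7.Δ0 z=0 clk=1 r=0 x=0 y=1 q=1 u=1 v=1 p=1
t7.Δ1 z=0 clk=0 r=0 x=0 y=1 q=1 u=1 v=1 p=1
t8.Δ0 z=0 clk=0 r=0 x=0 y=1 q=1 u=1 v=1 p=1
t8.Δ1 z=0 clk=1 r=0 x=0 y=1 q=1 u=1 v=1 p=1
t8.Δ2 z=0 clk=1 r=1 x=0 y=1 q=1 u=0 v=1 p=1
t8.Δ3 z=0 clk=1 r=1 x=1 y=0 q=0 u=0 v=0 p=1
t8.Δ4 z=1 clk=1 r=1 x=0 y=0 q=0 u=0 v=1 p=0
t8.Δ5 z=1 clk=1 r=1 x=0 y=0 q=1 u=0 v=0 p=1
t8.Δ6 z=0 clk=1 r=1 x=0 y=0 q=0 u=0 v=0 p=0
t8.Δ7 z=1 clk=1 r=1 x=0 y=0 q=1 u=0 v=0 p=0
t8.Δ8 z=0 clk=1 r=1 x=0 y=0 q=1 u=0 v=0 p=0
t9.Δ0 z=0 clk=1 r=1 x=0 y=0 q=1 u=0 v=0 p=0
t9.Δ1 z=0 clk=0 r=1 x=0 y=0 q=1 u=0 v=0 p=0
t10.Δ0 z=0 clk=0 r=1 x=0 y=0 q=1 u=0 v=0 p=0
t10.Δ1 z=0 clk=1 r=1 x=0 y=0 q=1 u=0 v=0 p=0
t10.Δ2 z=0 clk=1 r=0 x=0 y=0 q=1 u=1 v=0 p=0
t10.Δ3 z=0 clk=1 r=0 x=1 y=1 q=0 u=1 v=1 p=1
t10.Δ4 z=1 clk=1 r=0 x=0 y=1 q=1 u=1 v=0 p=1
t10.Δ5 z=0 clk=1 r=0 x=0 y=1 q=1 u=1 v=1 p=1
t11.Δ0 z=0 clk=1 r=0 x=0 y=1 q=1 u=1 v=1 p=1
t11.Δ1 z=0 clk=0 r=0 x=0 y=1 q=1 u=1 v=1 p=1
t12.Δ0 z=0 clk=0 r=0 x=0 y=1 q=1 u=1 v=1 p=1
t12.Δ1 z=0 clk=1 r=0 x=0 y=1 q=1 u=1 v=1 p=1
t12.Δ2 z=0 clk=1 r=1 x=0 y=1 q=1 u=0 v=1 p=1
t12.Δ3 z=0 clk=1 r=1 x=1 y=0 q=0 u=0 v=0 p=1
t12.Δ4 z=1 clk=1 r=1 x=0 y=0 q=0 u=0 v=1 p=0
t12.Δ5 z=1 clk=1 r=1 x=0 y=0 q=1 u=0 v=0 p=1
t12.Δ6 z=0 clk=1 r=1 x=0 y=0 q=0 u=0 v=0 p=0
t12.Δ7 z=1 clk=1 r=1 x=0 y=0 q=1 u=0 v=0 p=0
t12.Δ8 z=0 clk=1 r=1 x=0 y=0 q=1 u=0 v=0 p=0
t13.Δ0 z=0 clk=1 r=1 x=0 y=0 q=1 u=0 v=0 p=0
t13.Δ1 z=0 clk=0 r=1 x=0 y=0 q=1 u=0 v=0 p=0
t14.Δ0 z=0 clk=0 r=1 x=0 y=0 q=1 u=0 v=0 p=0
t14.Δ1 z=0 clk=1 r=1 x=0 y=0 q=1 u=0 v=0 p=0
t14.Δ2 z=0 clk=1 r=0 x=0 y=0 q=1 u=1 v=0 p=0
t14.Δ3 z=0 clk=1 r=0 x=1 y=1 q=0 u=1 v=1 p=1
t14.Δ4 z=1 clk=1 r=0 x=0 y=1 q=1 u=1 v=0 p=1
t14.Δ5 z=0 clk=1 r=0 x=0 y=1 q=1 u=1 v=1 p=1
t15.Δ0 z=0 clk=1 r=0 x=0 y=1 q=1 u=1 v=1 p=1
t15.Δ1 z=0 clk=0 r=0 x=0 y=1 q=1 u=1 v=1 p=1

5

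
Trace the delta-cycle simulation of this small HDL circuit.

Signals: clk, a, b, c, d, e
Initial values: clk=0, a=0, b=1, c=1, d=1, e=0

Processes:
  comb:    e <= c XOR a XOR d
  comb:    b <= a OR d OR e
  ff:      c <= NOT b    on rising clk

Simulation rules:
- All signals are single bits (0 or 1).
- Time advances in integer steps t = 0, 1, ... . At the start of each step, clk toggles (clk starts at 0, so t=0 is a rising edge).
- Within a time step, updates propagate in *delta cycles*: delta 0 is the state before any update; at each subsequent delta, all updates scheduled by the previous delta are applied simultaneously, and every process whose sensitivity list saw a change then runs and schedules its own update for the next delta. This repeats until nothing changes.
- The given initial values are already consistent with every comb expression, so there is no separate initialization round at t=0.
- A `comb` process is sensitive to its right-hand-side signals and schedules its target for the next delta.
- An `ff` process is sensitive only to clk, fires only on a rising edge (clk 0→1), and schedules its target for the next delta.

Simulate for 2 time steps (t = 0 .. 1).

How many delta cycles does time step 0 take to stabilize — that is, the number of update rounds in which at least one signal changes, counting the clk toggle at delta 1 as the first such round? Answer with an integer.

t=0 Δ0: clk=0 b=1 a=0 d=1 e=0 c=1
  Δ1: clk:0→1
  Δ2: c:1→0
  Δ3: e:0→1
  (3Δ to stable)
t=1 Δ0: clk=1 b=1 a=0 d=1 e=1 c=0
  Δ1: clk:1→0
  (1Δ to stable)

3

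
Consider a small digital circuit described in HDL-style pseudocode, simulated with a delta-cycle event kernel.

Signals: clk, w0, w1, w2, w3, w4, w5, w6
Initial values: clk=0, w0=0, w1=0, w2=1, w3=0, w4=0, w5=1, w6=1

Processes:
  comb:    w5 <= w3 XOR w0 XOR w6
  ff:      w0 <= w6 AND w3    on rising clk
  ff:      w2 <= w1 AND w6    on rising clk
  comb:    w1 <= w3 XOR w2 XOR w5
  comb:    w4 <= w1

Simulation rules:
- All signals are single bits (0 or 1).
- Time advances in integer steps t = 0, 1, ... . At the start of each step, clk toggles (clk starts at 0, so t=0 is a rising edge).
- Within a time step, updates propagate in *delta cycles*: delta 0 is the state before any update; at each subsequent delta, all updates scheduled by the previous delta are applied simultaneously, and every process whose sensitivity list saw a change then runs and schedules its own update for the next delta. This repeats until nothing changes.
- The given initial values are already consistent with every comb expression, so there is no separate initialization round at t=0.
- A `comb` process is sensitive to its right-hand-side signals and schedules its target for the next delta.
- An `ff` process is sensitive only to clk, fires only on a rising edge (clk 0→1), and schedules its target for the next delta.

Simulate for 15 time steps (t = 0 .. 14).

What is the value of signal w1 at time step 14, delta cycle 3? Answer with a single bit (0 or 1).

0

[bits: w4,w3,clk,w1,w5,w2,w6,w0]
t=0: Δ0=00001110 Δ1=00101110 Δ2=00101010 Δ3=00111010 Δ4=10111010 | 4Δ
t=1: Δ0=10111010 Δ1=10011010 | 1Δ
t=2: Δ0=10011010 Δ1=10111010 Δ2=10111110 Δ3=10101110 Δ4=00101110 | 4Δ
t=3: Δ0=00101110 Δ1=00001110 | 1Δ
t=4: Δ0=00001110 Δ1=00101110 Δ2=00101010 Δ3=00111010 Δ4=10111010 | 4Δ
t=5: Δ0=10111010 Δ1=10011010 | 1Δ
t=6: Δ0=10011010 Δ1=10111010 Δ2=10111110 Δ3=10101110 Δ4=00101110 | 4Δ
t=7: Δ0=00101110 Δ1=00001110 | 1Δ
t=8: Δ0=00001110 Δ1=00101110 Δ2=00101010 Δ3=00111010 Δ4=10111010 | 4Δ
t=9: Δ0=10111010 Δ1=10011010 | 1Δ
t=10: Δ0=10011010 Δ1=10111010 Δ2=10111110 Δ3=10101110 Δ4=00101110 | 4Δ
t=11: Δ0=00101110 Δ1=00001110 | 1Δ
t=12: Δ0=00001110 Δ1=00101110 Δ2=00101010 Δ3=00111010 Δ4=10111010 | 4Δ
t=13: Δ0=10111010 Δ1=10011010 | 1Δ
t=14: Δ0=10011010 Δ1=10111010 Δ2=10111110 Δ3=10101110 Δ4=00101110 | 4Δ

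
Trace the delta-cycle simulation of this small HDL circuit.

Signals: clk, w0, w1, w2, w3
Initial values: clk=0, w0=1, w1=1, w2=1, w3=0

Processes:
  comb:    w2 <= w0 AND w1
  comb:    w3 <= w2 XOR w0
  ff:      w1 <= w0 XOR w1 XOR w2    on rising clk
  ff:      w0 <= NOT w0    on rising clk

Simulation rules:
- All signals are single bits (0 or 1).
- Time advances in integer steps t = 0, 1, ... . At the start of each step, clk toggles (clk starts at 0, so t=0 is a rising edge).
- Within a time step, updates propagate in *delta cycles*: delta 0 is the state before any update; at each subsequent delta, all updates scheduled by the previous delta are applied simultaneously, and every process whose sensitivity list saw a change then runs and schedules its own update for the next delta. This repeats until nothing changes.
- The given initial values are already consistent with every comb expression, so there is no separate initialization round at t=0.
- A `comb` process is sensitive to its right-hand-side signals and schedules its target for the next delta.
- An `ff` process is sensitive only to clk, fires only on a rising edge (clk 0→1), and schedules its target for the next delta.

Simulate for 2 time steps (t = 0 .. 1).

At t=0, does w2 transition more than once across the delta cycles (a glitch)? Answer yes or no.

no

t0.Δ0 w3=0 w0=1 clk=0 w1=1 w2=1
t0.Δ1 w3=0 w0=1 clk=1 w1=1 w2=1
t0.Δ2 w3=0 w0=0 clk=1 w1=1 w2=1
t0.Δ3 w3=1 w0=0 clk=1 w1=1 w2=0
t0.Δ4 w3=0 w0=0 clk=1 w1=1 w2=0
t1.Δ0 w3=0 w0=0 clk=1 w1=1 w2=0
t1.Δ1 w3=0 w0=0 clk=0 w1=1 w2=0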